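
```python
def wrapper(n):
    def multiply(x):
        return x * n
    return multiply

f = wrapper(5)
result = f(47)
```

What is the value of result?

Step 1: wrapper(5) returns multiply closure with n = 5.
Step 2: f(47) computes 47 * 5 = 235.
Step 3: result = 235

The answer is 235.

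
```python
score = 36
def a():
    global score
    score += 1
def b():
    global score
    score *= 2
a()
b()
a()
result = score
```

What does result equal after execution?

Step 1: score = 36.
Step 2: a(): score = 36 + 1 = 37.
Step 3: b(): score = 37 * 2 = 74.
Step 4: a(): score = 74 + 1 = 75

The answer is 75.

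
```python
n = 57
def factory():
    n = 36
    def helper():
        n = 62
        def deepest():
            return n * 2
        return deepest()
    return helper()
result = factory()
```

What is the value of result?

Step 1: deepest() looks up n through LEGB: not local, finds n = 62 in enclosing helper().
Step 2: Returns 62 * 2 = 124.
Step 3: result = 124

The answer is 124.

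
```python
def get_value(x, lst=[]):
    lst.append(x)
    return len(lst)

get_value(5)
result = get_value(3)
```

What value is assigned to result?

Step 1: Mutable default list persists between calls.
Step 2: First call: lst = [5], len = 1. Second call: lst = [5, 3], len = 2.
Step 3: result = 2

The answer is 2.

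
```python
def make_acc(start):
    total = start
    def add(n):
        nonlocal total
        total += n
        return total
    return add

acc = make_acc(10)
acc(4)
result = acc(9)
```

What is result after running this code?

Step 1: make_acc(10) creates closure with total = 10.
Step 2: First acc(4): total = 10 + 4 = 14.
Step 3: Second acc(9): total = 14 + 9 = 23. result = 23

The answer is 23.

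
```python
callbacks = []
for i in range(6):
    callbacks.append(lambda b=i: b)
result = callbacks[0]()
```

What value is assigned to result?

Step 1: Default argument b=i captures i's value at each iteration.
Step 2: callbacks[0] captured b = 0 when i was 0.
Step 3: result = 0

The answer is 0.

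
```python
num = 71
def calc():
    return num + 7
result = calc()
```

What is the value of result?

Step 1: num = 71 is defined globally.
Step 2: calc() looks up num from global scope = 71, then computes 71 + 7 = 78.
Step 3: result = 78

The answer is 78.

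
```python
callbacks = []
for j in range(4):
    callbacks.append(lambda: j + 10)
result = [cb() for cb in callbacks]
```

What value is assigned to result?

Step 1: All lambdas capture j by reference. After the loop, j = 3.
Step 2: Each call returns 3 + 10 = 13.
Step 3: result = [13, 13, 13, 13]

The answer is [13, 13, 13, 13].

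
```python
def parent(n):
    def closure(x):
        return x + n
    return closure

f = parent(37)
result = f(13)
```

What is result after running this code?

Step 1: parent(37) creates a closure that captures n = 37.
Step 2: f(13) calls the closure with x = 13, returning 13 + 37 = 50.
Step 3: result = 50

The answer is 50.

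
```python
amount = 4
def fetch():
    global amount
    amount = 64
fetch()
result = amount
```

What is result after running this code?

Step 1: amount = 4 globally.
Step 2: fetch() declares global amount and sets it to 64.
Step 3: After fetch(), global amount = 64. result = 64

The answer is 64.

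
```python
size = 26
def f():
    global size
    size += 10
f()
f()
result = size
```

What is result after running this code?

Step 1: size = 26.
Step 2: First f(): size = 26 + 10 = 36.
Step 3: Second f(): size = 36 + 10 = 46. result = 46

The answer is 46.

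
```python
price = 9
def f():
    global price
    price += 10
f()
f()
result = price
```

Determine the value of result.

Step 1: price = 9.
Step 2: First f(): price = 9 + 10 = 19.
Step 3: Second f(): price = 19 + 10 = 29. result = 29

The answer is 29.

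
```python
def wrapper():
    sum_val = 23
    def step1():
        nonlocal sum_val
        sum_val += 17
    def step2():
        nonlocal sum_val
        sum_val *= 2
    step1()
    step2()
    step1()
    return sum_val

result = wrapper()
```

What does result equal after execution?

Step 1: sum_val = 23.
Step 2: step1(): sum_val = 23 + 17 = 40.
Step 3: step2(): sum_val = 40 * 2 = 80.
Step 4: step1(): sum_val = 80 + 17 = 97. result = 97

The answer is 97.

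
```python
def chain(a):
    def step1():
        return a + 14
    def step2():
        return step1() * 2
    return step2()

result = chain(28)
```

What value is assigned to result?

Step 1: chain(28) captures a = 28.
Step 2: step2() calls step1() which returns 28 + 14 = 42.
Step 3: step2() returns 42 * 2 = 84

The answer is 84.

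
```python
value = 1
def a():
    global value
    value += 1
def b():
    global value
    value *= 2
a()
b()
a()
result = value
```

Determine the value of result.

Step 1: value = 1.
Step 2: a(): value = 1 + 1 = 2.
Step 3: b(): value = 2 * 2 = 4.
Step 4: a(): value = 4 + 1 = 5

The answer is 5.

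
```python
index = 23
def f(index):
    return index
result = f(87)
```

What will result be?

Step 1: Global index = 23.
Step 2: f(87) takes parameter index = 87, which shadows the global.
Step 3: result = 87

The answer is 87.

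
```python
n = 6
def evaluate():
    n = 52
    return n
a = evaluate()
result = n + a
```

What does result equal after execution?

Step 1: Global n = 6. evaluate() returns local n = 52.
Step 2: a = 52. Global n still = 6.
Step 3: result = 6 + 52 = 58

The answer is 58.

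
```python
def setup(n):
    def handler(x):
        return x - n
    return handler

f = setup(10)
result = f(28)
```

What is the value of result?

Step 1: setup(10) creates a closure capturing n = 10.
Step 2: f(28) computes 28 - 10 = 18.
Step 3: result = 18

The answer is 18.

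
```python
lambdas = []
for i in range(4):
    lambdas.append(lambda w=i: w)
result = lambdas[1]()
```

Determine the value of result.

Step 1: Default argument w=i captures i's value at each iteration.
Step 2: lambdas[1] captured w = 1 when i was 1.
Step 3: result = 1

The answer is 1.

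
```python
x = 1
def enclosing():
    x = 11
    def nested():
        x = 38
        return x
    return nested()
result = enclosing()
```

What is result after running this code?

Step 1: Three scopes define x: global (1), enclosing (11), nested (38).
Step 2: nested() has its own local x = 38, which shadows both enclosing and global.
Step 3: result = 38 (local wins in LEGB)

The answer is 38.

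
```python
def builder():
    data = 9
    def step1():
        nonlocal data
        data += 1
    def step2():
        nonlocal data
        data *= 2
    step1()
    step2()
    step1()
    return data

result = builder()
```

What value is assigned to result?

Step 1: data = 9.
Step 2: step1(): data = 9 + 1 = 10.
Step 3: step2(): data = 10 * 2 = 20.
Step 4: step1(): data = 20 + 1 = 21. result = 21

The answer is 21.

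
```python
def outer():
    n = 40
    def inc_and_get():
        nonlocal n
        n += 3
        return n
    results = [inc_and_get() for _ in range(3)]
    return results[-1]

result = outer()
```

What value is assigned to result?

Step 1: n = 40.
Step 2: Three calls to inc_and_get(), each adding 3.
Step 3: Last value = 40 + 3 * 3 = 49

The answer is 49.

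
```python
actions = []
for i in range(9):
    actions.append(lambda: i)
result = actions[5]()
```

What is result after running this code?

Step 1: The loop creates 9 lambdas, all referencing the same variable i.
Step 2: After the loop, i = 8 (final value).
Step 3: actions[5]() looks up i at call time and finds 8. This is the late binding gotcha. result = 8

The answer is 8.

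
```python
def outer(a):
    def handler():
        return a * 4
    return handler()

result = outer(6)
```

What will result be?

Step 1: outer(6) binds parameter a = 6.
Step 2: handler() accesses a = 6 from enclosing scope.
Step 3: result = 6 * 4 = 24

The answer is 24.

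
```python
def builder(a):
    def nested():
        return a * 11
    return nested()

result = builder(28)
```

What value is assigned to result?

Step 1: builder(28) binds parameter a = 28.
Step 2: nested() accesses a = 28 from enclosing scope.
Step 3: result = 28 * 11 = 308

The answer is 308.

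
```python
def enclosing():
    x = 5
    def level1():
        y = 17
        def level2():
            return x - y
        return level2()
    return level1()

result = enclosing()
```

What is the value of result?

Step 1: x = 5 in enclosing. y = 17 in level1.
Step 2: level2() reads x = 5 and y = 17 from enclosing scopes.
Step 3: result = 5 - 17 = -12

The answer is -12.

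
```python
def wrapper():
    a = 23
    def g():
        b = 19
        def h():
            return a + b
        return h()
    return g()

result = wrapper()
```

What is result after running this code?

Step 1: wrapper() defines a = 23. g() defines b = 19.
Step 2: h() accesses both from enclosing scopes: a = 23, b = 19.
Step 3: result = 23 + 19 = 42

The answer is 42.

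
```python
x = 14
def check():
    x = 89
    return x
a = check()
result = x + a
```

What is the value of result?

Step 1: Global x = 14. check() returns local x = 89.
Step 2: a = 89. Global x still = 14.
Step 3: result = 14 + 89 = 103

The answer is 103.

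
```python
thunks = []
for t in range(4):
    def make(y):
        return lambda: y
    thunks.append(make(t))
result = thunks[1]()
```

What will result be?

Step 1: make(t) creates a new scope capturing y = t at call time.
Step 2: thunks[1] = make(1), so its lambda captures y = 1.
Step 3: result = 1 (closure factory fixes late binding)

The answer is 1.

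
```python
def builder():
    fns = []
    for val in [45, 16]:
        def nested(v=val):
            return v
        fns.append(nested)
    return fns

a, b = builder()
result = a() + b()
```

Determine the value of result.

Step 1: Default argument v=val captures val at each iteration.
Step 2: a() returns 45 (captured at first iteration), b() returns 16 (captured at second).
Step 3: result = 45 + 16 = 61

The answer is 61.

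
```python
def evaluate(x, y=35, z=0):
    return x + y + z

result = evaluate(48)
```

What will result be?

Step 1: evaluate(48) uses defaults y = 35, z = 0.
Step 2: Returns 48 + 35 + 0 = 83.
Step 3: result = 83

The answer is 83.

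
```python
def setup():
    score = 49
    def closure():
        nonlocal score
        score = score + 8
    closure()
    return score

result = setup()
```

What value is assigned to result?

Step 1: setup() sets score = 49.
Step 2: closure() uses nonlocal to modify score in setup's scope: score = 49 + 8 = 57.
Step 3: setup() returns the modified score = 57

The answer is 57.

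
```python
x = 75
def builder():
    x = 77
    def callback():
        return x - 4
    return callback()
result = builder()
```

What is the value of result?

Step 1: builder() shadows global x with x = 77.
Step 2: callback() finds x = 77 in enclosing scope, computes 77 - 4 = 73.
Step 3: result = 73

The answer is 73.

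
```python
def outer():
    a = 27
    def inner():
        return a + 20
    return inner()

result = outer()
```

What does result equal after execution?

Step 1: outer() defines a = 27.
Step 2: inner() reads a = 27 from enclosing scope, returns 27 + 20 = 47.
Step 3: result = 47

The answer is 47.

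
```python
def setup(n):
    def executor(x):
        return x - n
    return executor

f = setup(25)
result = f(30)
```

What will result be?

Step 1: setup(25) creates a closure capturing n = 25.
Step 2: f(30) computes 30 - 25 = 5.
Step 3: result = 5

The answer is 5.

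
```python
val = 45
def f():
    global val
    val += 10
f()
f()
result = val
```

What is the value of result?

Step 1: val = 45.
Step 2: First f(): val = 45 + 10 = 55.
Step 3: Second f(): val = 55 + 10 = 65. result = 65

The answer is 65.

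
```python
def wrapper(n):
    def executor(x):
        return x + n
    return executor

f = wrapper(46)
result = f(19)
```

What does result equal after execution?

Step 1: wrapper(46) creates a closure that captures n = 46.
Step 2: f(19) calls the closure with x = 19, returning 19 + 46 = 65.
Step 3: result = 65

The answer is 65.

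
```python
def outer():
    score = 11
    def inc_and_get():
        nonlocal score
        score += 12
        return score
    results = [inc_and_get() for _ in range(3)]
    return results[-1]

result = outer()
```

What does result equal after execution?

Step 1: score = 11.
Step 2: Three calls to inc_and_get(), each adding 12.
Step 3: Last value = 11 + 12 * 3 = 47

The answer is 47.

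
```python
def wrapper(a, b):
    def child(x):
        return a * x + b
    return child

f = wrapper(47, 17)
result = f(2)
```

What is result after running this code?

Step 1: wrapper(47, 17) captures a = 47, b = 17.
Step 2: f(2) computes 47 * 2 + 17 = 111.
Step 3: result = 111

The answer is 111.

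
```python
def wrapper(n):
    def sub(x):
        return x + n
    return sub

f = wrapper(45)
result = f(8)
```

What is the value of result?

Step 1: wrapper(45) creates a closure that captures n = 45.
Step 2: f(8) calls the closure with x = 8, returning 8 + 45 = 53.
Step 3: result = 53

The answer is 53.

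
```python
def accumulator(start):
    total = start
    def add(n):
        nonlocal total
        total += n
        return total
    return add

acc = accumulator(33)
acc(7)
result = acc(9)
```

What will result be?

Step 1: accumulator(33) creates closure with total = 33.
Step 2: First acc(7): total = 33 + 7 = 40.
Step 3: Second acc(9): total = 40 + 9 = 49. result = 49

The answer is 49.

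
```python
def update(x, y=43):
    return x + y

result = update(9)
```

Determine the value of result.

Step 1: update(9) uses default y = 43.
Step 2: Returns 9 + 43 = 52.
Step 3: result = 52

The answer is 52.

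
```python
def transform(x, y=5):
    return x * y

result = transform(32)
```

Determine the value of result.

Step 1: transform(32) uses default y = 5.
Step 2: Returns 32 * 5 = 160.
Step 3: result = 160

The answer is 160.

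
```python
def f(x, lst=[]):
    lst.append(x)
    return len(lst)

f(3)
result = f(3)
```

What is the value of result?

Step 1: Mutable default list persists between calls.
Step 2: First call: lst = [3], len = 1. Second call: lst = [3, 3], len = 2.
Step 3: result = 2

The answer is 2.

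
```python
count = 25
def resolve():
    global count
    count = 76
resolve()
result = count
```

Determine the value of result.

Step 1: count = 25 globally.
Step 2: resolve() declares global count and sets it to 76.
Step 3: After resolve(), global count = 76. result = 76

The answer is 76.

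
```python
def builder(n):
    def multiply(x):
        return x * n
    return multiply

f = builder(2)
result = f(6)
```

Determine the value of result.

Step 1: builder(2) returns multiply closure with n = 2.
Step 2: f(6) computes 6 * 2 = 12.
Step 3: result = 12

The answer is 12.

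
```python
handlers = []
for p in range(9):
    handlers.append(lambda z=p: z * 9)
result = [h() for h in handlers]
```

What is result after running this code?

Step 1: Default arg z=p captures p at each iteration.
Step 2: handlers[k] has z defaulting to k, returns k * 9.
Step 3: result = [0, 9, 18, 27, 36, 45, 54, 63, 72]

The answer is [0, 9, 18, 27, 36, 45, 54, 63, 72].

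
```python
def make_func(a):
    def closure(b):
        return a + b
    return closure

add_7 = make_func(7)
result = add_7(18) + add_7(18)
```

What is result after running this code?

Step 1: add_7 captures a = 7.
Step 2: add_7(18) = 7 + 18 = 25, called twice.
Step 3: result = 25 + 25 = 50

The answer is 50.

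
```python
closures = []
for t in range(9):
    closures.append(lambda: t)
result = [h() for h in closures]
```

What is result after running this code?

Step 1: All 9 lambdas share the same variable t.
Step 2: After the loop, t = 8.
Step 3: Each call returns 8. result = [8, 8, 8, 8, 8, 8, 8, 8, 8]

The answer is [8, 8, 8, 8, 8, 8, 8, 8, 8].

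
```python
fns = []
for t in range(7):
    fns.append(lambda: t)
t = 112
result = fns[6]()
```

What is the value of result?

Step 1: Lambdas capture the variable t by reference, not by value.
Step 2: After the loop, t is reassigned to 112.
Step 3: fns[6]() looks up the current t = 112. result = 112

The answer is 112.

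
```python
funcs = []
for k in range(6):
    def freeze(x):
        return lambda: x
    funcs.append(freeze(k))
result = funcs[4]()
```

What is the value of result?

Step 1: freeze(k) creates a new scope capturing x = k at call time.
Step 2: funcs[4] = freeze(4), so its lambda captures x = 4.
Step 3: result = 4 (closure factory fixes late binding)

The answer is 4.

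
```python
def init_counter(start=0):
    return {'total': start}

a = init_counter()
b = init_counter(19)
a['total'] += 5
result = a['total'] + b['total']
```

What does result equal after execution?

Step 1: init_counter() returns a new dict each call (immutable default 0).
Step 2: a = {'total': 0}, b = {'total': 19}.
Step 3: a['total'] += 5 = 5. result = 5 + 19 = 24

The answer is 24.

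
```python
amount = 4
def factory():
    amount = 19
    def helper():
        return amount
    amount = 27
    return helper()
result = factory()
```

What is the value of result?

Step 1: factory() sets amount = 19, then later amount = 27.
Step 2: helper() is called after amount is reassigned to 27. Closures capture variables by reference, not by value.
Step 3: result = 27

The answer is 27.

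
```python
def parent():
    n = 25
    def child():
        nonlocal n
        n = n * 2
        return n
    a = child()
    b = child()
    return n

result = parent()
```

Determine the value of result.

Step 1: n starts at 25.
Step 2: First child(): n = 25 * 2 = 50.
Step 3: Second child(): n = 50 * 2 = 100.
Step 4: result = 100

The answer is 100.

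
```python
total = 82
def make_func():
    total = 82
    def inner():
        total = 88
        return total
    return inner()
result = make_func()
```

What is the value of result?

Step 1: Three scopes define total: global (82), make_func (82), inner (88).
Step 2: inner() has its own local total = 88, which shadows both enclosing and global.
Step 3: result = 88 (local wins in LEGB)

The answer is 88.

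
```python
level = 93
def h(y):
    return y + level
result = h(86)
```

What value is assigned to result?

Step 1: level = 93 is defined globally.
Step 2: h(86) uses parameter y = 86 and looks up level from global scope = 93.
Step 3: result = 86 + 93 = 179

The answer is 179.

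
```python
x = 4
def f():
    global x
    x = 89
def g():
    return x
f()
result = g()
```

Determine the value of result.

Step 1: x = 4.
Step 2: f() sets global x = 89.
Step 3: g() reads global x = 89. result = 89

The answer is 89.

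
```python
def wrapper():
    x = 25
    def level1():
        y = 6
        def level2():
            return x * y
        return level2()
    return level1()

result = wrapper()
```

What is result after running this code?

Step 1: x = 25 in wrapper. y = 6 in level1.
Step 2: level2() reads x = 25 and y = 6 from enclosing scopes.
Step 3: result = 25 * 6 = 150

The answer is 150.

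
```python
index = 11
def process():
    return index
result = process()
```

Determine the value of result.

Step 1: index = 11 is defined in the global scope.
Step 2: process() looks up index. No local index exists, so Python checks the global scope via LEGB rule and finds index = 11.
Step 3: result = 11

The answer is 11.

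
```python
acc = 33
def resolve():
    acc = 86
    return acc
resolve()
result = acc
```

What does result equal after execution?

Step 1: Global acc = 33.
Step 2: resolve() creates local acc = 86 (shadow, not modification).
Step 3: After resolve() returns, global acc is unchanged. result = 33

The answer is 33.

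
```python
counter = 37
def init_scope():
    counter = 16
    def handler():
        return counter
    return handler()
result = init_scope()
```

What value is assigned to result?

Step 1: counter = 37 globally, but init_scope() defines counter = 16 locally.
Step 2: handler() looks up counter. Not in local scope, so checks enclosing scope (init_scope) and finds counter = 16.
Step 3: result = 16

The answer is 16.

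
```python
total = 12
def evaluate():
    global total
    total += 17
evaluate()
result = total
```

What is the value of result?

Step 1: total = 12 globally.
Step 2: evaluate() modifies global total: total += 17 = 29.
Step 3: result = 29

The answer is 29.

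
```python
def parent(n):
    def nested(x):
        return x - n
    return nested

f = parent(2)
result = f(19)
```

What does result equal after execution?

Step 1: parent(2) creates a closure capturing n = 2.
Step 2: f(19) computes 19 - 2 = 17.
Step 3: result = 17

The answer is 17.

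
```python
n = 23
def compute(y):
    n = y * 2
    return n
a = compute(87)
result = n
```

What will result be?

Step 1: Global n = 23.
Step 2: compute(87) creates local n = 87 * 2 = 174.
Step 3: Global n unchanged because no global keyword. result = 23

The answer is 23.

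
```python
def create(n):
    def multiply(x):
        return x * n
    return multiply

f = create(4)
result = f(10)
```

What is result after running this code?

Step 1: create(4) returns multiply closure with n = 4.
Step 2: f(10) computes 10 * 4 = 40.
Step 3: result = 40

The answer is 40.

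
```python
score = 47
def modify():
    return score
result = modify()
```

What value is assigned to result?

Step 1: score = 47 is defined in the global scope.
Step 2: modify() looks up score. No local score exists, so Python checks the global scope via LEGB rule and finds score = 47.
Step 3: result = 47

The answer is 47.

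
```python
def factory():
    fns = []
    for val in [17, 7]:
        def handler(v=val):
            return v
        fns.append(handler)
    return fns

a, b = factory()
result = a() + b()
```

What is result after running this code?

Step 1: Default argument v=val captures val at each iteration.
Step 2: a() returns 17 (captured at first iteration), b() returns 7 (captured at second).
Step 3: result = 17 + 7 = 24

The answer is 24.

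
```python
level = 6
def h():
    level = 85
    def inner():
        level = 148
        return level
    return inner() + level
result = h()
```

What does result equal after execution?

Step 1: h() has local level = 85. inner() has local level = 148.
Step 2: inner() returns its local level = 148.
Step 3: h() returns 148 + its own level (85) = 233

The answer is 233.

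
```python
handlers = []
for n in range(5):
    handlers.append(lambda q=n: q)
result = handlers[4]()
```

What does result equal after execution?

Step 1: Default argument q=n captures n's value at each iteration.
Step 2: handlers[4] captured q = 4 when n was 4.
Step 3: result = 4

The answer is 4.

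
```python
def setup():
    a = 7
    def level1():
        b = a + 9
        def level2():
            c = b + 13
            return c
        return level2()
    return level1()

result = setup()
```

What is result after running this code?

Step 1: a = 7. b = a + 9 = 16.
Step 2: c = b + 13 = 16 + 13 = 29.
Step 3: result = 29

The answer is 29.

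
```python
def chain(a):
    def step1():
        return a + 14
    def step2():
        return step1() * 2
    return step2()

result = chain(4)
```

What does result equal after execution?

Step 1: chain(4) captures a = 4.
Step 2: step2() calls step1() which returns 4 + 14 = 18.
Step 3: step2() returns 18 * 2 = 36

The answer is 36.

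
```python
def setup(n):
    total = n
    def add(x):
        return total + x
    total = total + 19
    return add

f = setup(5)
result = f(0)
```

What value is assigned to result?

Step 1: setup(5) sets total = 5, then total = 5 + 19 = 24.
Step 2: Closures capture by reference, so add sees total = 24.
Step 3: f(0) returns 24 + 0 = 24

The answer is 24.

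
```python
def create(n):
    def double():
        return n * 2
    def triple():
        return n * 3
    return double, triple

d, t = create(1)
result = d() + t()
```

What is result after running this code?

Step 1: Both closures capture the same n = 1.
Step 2: d() = 1 * 2 = 2, t() = 1 * 3 = 3.
Step 3: result = 2 + 3 = 5

The answer is 5.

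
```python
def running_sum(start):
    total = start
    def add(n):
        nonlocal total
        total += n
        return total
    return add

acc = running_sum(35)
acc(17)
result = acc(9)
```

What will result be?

Step 1: running_sum(35) creates closure with total = 35.
Step 2: First acc(17): total = 35 + 17 = 52.
Step 3: Second acc(9): total = 52 + 9 = 61. result = 61

The answer is 61.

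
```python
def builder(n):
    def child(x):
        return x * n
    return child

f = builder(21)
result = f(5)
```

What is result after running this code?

Step 1: builder(21) creates a closure capturing n = 21.
Step 2: f(5) computes 5 * 21 = 105.
Step 3: result = 105

The answer is 105.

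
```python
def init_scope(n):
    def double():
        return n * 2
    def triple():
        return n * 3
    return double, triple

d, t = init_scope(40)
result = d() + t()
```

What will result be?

Step 1: Both closures capture the same n = 40.
Step 2: d() = 40 * 2 = 80, t() = 40 * 3 = 120.
Step 3: result = 80 + 120 = 200

The answer is 200.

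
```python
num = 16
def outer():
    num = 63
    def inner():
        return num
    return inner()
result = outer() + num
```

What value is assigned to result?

Step 1: Global num = 16. outer() shadows with num = 63.
Step 2: inner() returns enclosing num = 63. outer() = 63.
Step 3: result = 63 + global num (16) = 79

The answer is 79.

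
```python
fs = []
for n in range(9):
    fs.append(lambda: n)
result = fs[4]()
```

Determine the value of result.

Step 1: The loop creates 9 lambdas, all referencing the same variable n.
Step 2: After the loop, n = 8 (final value).
Step 3: fs[4]() looks up n at call time and finds 8. This is the late binding gotcha. result = 8

The answer is 8.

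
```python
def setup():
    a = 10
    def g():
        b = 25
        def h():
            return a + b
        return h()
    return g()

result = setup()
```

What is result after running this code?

Step 1: setup() defines a = 10. g() defines b = 25.
Step 2: h() accesses both from enclosing scopes: a = 10, b = 25.
Step 3: result = 10 + 25 = 35

The answer is 35.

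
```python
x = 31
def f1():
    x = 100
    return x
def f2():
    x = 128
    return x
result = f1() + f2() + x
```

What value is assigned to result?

Step 1: Each function shadows global x with its own local.
Step 2: f1() returns 100, f2() returns 128.
Step 3: Global x = 31 is unchanged. result = 100 + 128 + 31 = 259

The answer is 259.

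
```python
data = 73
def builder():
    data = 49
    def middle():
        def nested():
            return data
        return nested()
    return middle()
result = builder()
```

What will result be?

Step 1: builder() defines data = 49. middle() and nested() have no local data.
Step 2: nested() checks local (none), enclosing middle() (none), enclosing builder() and finds data = 49.
Step 3: result = 49

The answer is 49.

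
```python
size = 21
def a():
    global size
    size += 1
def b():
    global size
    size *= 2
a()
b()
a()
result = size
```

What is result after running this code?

Step 1: size = 21.
Step 2: a(): size = 21 + 1 = 22.
Step 3: b(): size = 22 * 2 = 44.
Step 4: a(): size = 44 + 1 = 45

The answer is 45.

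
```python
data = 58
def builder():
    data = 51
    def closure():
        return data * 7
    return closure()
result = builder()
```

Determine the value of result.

Step 1: builder() shadows global data with data = 51.
Step 2: closure() finds data = 51 in enclosing scope, computes 51 * 7 = 357.
Step 3: result = 357

The answer is 357.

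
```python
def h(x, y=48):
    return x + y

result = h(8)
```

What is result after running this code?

Step 1: h(8) uses default y = 48.
Step 2: Returns 8 + 48 = 56.
Step 3: result = 56

The answer is 56.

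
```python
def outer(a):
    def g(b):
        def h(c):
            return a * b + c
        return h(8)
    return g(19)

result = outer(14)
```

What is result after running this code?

Step 1: a = 14, b = 19, c = 8.
Step 2: h() computes a * b + c = 14 * 19 + 8 = 274.
Step 3: result = 274

The answer is 274.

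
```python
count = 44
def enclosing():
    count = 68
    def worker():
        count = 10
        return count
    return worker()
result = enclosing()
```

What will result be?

Step 1: Three scopes define count: global (44), enclosing (68), worker (10).
Step 2: worker() has its own local count = 10, which shadows both enclosing and global.
Step 3: result = 10 (local wins in LEGB)

The answer is 10.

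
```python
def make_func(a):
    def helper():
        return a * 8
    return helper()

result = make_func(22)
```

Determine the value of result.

Step 1: make_func(22) binds parameter a = 22.
Step 2: helper() accesses a = 22 from enclosing scope.
Step 3: result = 22 * 8 = 176

The answer is 176.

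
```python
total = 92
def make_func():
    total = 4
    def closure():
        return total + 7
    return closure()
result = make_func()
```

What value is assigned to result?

Step 1: make_func() shadows global total with total = 4.
Step 2: closure() finds total = 4 in enclosing scope, computes 4 + 7 = 11.
Step 3: result = 11

The answer is 11.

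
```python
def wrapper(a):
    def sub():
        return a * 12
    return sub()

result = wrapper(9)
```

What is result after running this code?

Step 1: wrapper(9) binds parameter a = 9.
Step 2: sub() accesses a = 9 from enclosing scope.
Step 3: result = 9 * 12 = 108

The answer is 108.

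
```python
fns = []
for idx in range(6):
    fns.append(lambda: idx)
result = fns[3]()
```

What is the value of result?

Step 1: The loop creates 6 lambdas, all referencing the same variable idx.
Step 2: After the loop, idx = 5 (final value).
Step 3: fns[3]() looks up idx at call time and finds 5. This is the late binding gotcha. result = 5

The answer is 5.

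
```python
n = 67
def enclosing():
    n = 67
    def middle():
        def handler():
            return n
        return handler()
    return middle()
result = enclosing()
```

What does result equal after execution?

Step 1: enclosing() defines n = 67. middle() and handler() have no local n.
Step 2: handler() checks local (none), enclosing middle() (none), enclosing enclosing() and finds n = 67.
Step 3: result = 67

The answer is 67.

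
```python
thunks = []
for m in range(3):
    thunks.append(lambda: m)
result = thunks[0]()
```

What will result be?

Step 1: The loop creates 3 lambdas, all referencing the same variable m.
Step 2: After the loop, m = 2 (final value).
Step 3: thunks[0]() looks up m at call time and finds 2. This is the late binding gotcha. result = 2

The answer is 2.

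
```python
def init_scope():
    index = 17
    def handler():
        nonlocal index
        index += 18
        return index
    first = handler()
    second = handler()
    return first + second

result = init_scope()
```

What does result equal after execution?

Step 1: index starts at 17.
Step 2: First call: index = 17 + 18 = 35, returns 35.
Step 3: Second call: index = 35 + 18 = 53, returns 53.
Step 4: result = 35 + 53 = 88

The answer is 88.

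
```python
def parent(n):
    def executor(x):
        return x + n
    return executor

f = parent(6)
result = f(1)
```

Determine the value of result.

Step 1: parent(6) creates a closure that captures n = 6.
Step 2: f(1) calls the closure with x = 1, returning 1 + 6 = 7.
Step 3: result = 7

The answer is 7.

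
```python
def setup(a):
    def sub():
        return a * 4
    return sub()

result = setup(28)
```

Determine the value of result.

Step 1: setup(28) binds parameter a = 28.
Step 2: sub() accesses a = 28 from enclosing scope.
Step 3: result = 28 * 4 = 112

The answer is 112.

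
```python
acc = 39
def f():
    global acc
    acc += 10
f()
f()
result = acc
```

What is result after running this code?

Step 1: acc = 39.
Step 2: First f(): acc = 39 + 10 = 49.
Step 3: Second f(): acc = 49 + 10 = 59. result = 59

The answer is 59.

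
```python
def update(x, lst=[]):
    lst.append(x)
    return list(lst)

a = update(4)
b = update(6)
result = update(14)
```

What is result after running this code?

Step 1: Default list is shared. list() creates copies for return values.
Step 2: Internal list grows: [4] -> [4, 6] -> [4, 6, 14].
Step 3: result = [4, 6, 14]

The answer is [4, 6, 14].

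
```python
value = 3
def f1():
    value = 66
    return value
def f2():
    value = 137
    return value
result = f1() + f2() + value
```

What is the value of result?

Step 1: Each function shadows global value with its own local.
Step 2: f1() returns 66, f2() returns 137.
Step 3: Global value = 3 is unchanged. result = 66 + 137 + 3 = 206

The answer is 206.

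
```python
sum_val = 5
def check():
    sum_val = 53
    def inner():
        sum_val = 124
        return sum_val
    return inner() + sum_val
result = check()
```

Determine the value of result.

Step 1: check() has local sum_val = 53. inner() has local sum_val = 124.
Step 2: inner() returns its local sum_val = 124.
Step 3: check() returns 124 + its own sum_val (53) = 177

The answer is 177.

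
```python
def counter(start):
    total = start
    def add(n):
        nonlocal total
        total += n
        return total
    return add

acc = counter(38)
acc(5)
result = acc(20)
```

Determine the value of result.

Step 1: counter(38) creates closure with total = 38.
Step 2: First acc(5): total = 38 + 5 = 43.
Step 3: Second acc(20): total = 43 + 20 = 63. result = 63

The answer is 63.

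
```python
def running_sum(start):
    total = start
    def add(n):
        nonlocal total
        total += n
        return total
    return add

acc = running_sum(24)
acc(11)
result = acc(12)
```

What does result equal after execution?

Step 1: running_sum(24) creates closure with total = 24.
Step 2: First acc(11): total = 24 + 11 = 35.
Step 3: Second acc(12): total = 35 + 12 = 47. result = 47

The answer is 47.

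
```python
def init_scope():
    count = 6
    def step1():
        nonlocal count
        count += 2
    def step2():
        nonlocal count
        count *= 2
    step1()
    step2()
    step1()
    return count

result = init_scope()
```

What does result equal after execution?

Step 1: count = 6.
Step 2: step1(): count = 6 + 2 = 8.
Step 3: step2(): count = 8 * 2 = 16.
Step 4: step1(): count = 16 + 2 = 18. result = 18

The answer is 18.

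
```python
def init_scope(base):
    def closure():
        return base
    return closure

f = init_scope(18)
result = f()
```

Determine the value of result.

Step 1: init_scope(18) creates closure capturing base = 18.
Step 2: f() returns the captured base = 18.
Step 3: result = 18

The answer is 18.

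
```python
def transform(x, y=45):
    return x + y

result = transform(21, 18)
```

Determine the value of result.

Step 1: transform(21, 18) overrides default y with 18.
Step 2: Returns 21 + 18 = 39.
Step 3: result = 39

The answer is 39.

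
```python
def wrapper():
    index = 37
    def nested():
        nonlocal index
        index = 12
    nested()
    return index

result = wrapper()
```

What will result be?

Step 1: wrapper() sets index = 37.
Step 2: nested() uses nonlocal to reassign index = 12.
Step 3: result = 12

The answer is 12.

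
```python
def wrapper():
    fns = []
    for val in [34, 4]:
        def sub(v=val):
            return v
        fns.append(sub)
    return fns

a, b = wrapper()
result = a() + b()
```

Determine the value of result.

Step 1: Default argument v=val captures val at each iteration.
Step 2: a() returns 34 (captured at first iteration), b() returns 4 (captured at second).
Step 3: result = 34 + 4 = 38

The answer is 38.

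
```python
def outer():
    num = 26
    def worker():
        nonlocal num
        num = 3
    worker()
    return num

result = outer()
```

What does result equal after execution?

Step 1: outer() sets num = 26.
Step 2: worker() uses nonlocal to reassign num = 3.
Step 3: result = 3

The answer is 3.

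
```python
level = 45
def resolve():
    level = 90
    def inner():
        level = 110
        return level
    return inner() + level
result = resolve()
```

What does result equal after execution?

Step 1: resolve() has local level = 90. inner() has local level = 110.
Step 2: inner() returns its local level = 110.
Step 3: resolve() returns 110 + its own level (90) = 200

The answer is 200.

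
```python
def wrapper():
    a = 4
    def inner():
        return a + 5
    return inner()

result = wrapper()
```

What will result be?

Step 1: wrapper() defines a = 4.
Step 2: inner() reads a = 4 from enclosing scope, returns 4 + 5 = 9.
Step 3: result = 9

The answer is 9.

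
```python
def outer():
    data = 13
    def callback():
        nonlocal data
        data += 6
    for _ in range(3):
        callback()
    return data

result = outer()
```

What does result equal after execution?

Step 1: data = 13.
Step 2: callback() is called 3 times in a loop, each adding 6 via nonlocal.
Step 3: data = 13 + 6 * 3 = 31

The answer is 31.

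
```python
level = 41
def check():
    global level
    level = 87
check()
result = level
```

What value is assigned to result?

Step 1: level = 41 globally.
Step 2: check() declares global level and sets it to 87.
Step 3: After check(), global level = 87. result = 87

The answer is 87.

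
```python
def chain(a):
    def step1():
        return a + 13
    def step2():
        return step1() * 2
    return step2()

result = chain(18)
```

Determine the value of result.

Step 1: chain(18) captures a = 18.
Step 2: step2() calls step1() which returns 18 + 13 = 31.
Step 3: step2() returns 31 * 2 = 62

The answer is 62.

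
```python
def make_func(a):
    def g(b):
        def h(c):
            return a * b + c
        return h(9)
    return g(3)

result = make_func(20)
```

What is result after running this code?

Step 1: a = 20, b = 3, c = 9.
Step 2: h() computes a * b + c = 20 * 3 + 9 = 69.
Step 3: result = 69

The answer is 69.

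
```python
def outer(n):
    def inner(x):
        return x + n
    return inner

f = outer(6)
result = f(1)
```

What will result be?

Step 1: outer(6) creates a closure that captures n = 6.
Step 2: f(1) calls the closure with x = 1, returning 1 + 6 = 7.
Step 3: result = 7

The answer is 7.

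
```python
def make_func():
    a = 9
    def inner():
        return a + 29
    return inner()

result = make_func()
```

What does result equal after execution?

Step 1: make_func() defines a = 9.
Step 2: inner() reads a = 9 from enclosing scope, returns 9 + 29 = 38.
Step 3: result = 38

The answer is 38.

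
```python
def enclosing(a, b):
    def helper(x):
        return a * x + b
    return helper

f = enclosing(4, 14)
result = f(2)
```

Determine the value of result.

Step 1: enclosing(4, 14) captures a = 4, b = 14.
Step 2: f(2) computes 4 * 2 + 14 = 22.
Step 3: result = 22

The answer is 22.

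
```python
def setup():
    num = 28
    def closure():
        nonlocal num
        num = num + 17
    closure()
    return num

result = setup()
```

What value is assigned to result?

Step 1: setup() sets num = 28.
Step 2: closure() uses nonlocal to modify num in setup's scope: num = 28 + 17 = 45.
Step 3: setup() returns the modified num = 45

The answer is 45.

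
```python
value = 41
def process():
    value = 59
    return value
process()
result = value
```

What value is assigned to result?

Step 1: Global value = 41.
Step 2: process() creates local value = 59 (shadow, not modification).
Step 3: After process() returns, global value is unchanged. result = 41

The answer is 41.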